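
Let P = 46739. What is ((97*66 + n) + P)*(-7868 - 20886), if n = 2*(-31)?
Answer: -1526233566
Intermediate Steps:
n = -62
((97*66 + n) + P)*(-7868 - 20886) = ((97*66 - 62) + 46739)*(-7868 - 20886) = ((6402 - 62) + 46739)*(-28754) = (6340 + 46739)*(-28754) = 53079*(-28754) = -1526233566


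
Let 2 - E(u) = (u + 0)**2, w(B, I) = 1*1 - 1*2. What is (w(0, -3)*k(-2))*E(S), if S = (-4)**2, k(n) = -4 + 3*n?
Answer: -2540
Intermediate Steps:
w(B, I) = -1 (w(B, I) = 1 - 2 = -1)
S = 16
E(u) = 2 - u**2 (E(u) = 2 - (u + 0)**2 = 2 - u**2)
(w(0, -3)*k(-2))*E(S) = (-(-4 + 3*(-2)))*(2 - 1*16**2) = (-(-4 - 6))*(2 - 1*256) = (-1*(-10))*(2 - 256) = 10*(-254) = -2540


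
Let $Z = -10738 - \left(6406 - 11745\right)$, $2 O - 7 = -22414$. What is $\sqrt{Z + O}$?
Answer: $\frac{i \sqrt{66410}}{2} \approx 128.85 i$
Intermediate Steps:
$O = - \frac{22407}{2}$ ($O = \frac{7}{2} + \frac{1}{2} \left(-22414\right) = \frac{7}{2} - 11207 = - \frac{22407}{2} \approx -11204.0$)
$Z = -5399$ ($Z = -10738 - -5339 = -10738 + 5339 = -5399$)
$\sqrt{Z + O} = \sqrt{-5399 - \frac{22407}{2}} = \sqrt{- \frac{33205}{2}} = \frac{i \sqrt{66410}}{2}$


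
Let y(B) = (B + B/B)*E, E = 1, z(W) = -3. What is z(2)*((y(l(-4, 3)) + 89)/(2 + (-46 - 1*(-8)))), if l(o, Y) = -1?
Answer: 89/12 ≈ 7.4167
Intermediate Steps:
y(B) = 1 + B (y(B) = (B + B/B)*1 = (B + 1)*1 = (1 + B)*1 = 1 + B)
z(2)*((y(l(-4, 3)) + 89)/(2 + (-46 - 1*(-8)))) = -3*((1 - 1) + 89)/(2 + (-46 - 1*(-8))) = -3*(0 + 89)/(2 + (-46 + 8)) = -267/(2 - 38) = -267/(-36) = -267*(-1)/36 = -3*(-89/36) = 89/12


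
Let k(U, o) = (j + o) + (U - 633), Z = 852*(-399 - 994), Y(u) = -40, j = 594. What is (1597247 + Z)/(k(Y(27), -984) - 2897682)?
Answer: -410411/2898745 ≈ -0.14158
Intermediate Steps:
Z = -1186836 (Z = 852*(-1393) = -1186836)
k(U, o) = -39 + U + o (k(U, o) = (594 + o) + (U - 633) = (594 + o) + (-633 + U) = -39 + U + o)
(1597247 + Z)/(k(Y(27), -984) - 2897682) = (1597247 - 1186836)/((-39 - 40 - 984) - 2897682) = 410411/(-1063 - 2897682) = 410411/(-2898745) = 410411*(-1/2898745) = -410411/2898745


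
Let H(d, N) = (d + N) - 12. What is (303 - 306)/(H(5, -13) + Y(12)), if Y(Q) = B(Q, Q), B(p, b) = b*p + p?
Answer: -3/136 ≈ -0.022059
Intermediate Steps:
B(p, b) = p + b*p
Y(Q) = Q*(1 + Q)
H(d, N) = -12 + N + d (H(d, N) = (N + d) - 12 = -12 + N + d)
(303 - 306)/(H(5, -13) + Y(12)) = (303 - 306)/((-12 - 13 + 5) + 12*(1 + 12)) = -3/(-20 + 12*13) = -3/(-20 + 156) = -3/136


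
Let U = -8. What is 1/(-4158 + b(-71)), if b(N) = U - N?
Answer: -1/4095 ≈ -0.00024420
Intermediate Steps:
b(N) = -8 - N
1/(-4158 + b(-71)) = 1/(-4158 + (-8 - 1*(-71))) = 1/(-4158 + (-8 + 71)) = 1/(-4158 + 63) = 1/(-4095) = -1/4095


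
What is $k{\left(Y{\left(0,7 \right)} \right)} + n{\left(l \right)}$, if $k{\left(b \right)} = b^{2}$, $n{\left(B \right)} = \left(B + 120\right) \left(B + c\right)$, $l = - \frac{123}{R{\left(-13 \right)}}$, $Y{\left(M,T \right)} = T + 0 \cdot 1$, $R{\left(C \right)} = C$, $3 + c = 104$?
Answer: $\frac{2425069}{169} \approx 14350.0$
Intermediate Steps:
$c = 101$ ($c = -3 + 104 = 101$)
$Y{\left(M,T \right)} = T$ ($Y{\left(M,T \right)} = T + 0 = T$)
$l = \frac{123}{13}$ ($l = - \frac{123}{-13} = \left(-123\right) \left(- \frac{1}{13}\right) = \frac{123}{13} \approx 9.4615$)
$n{\left(B \right)} = \left(101 + B\right) \left(120 + B\right)$ ($n{\left(B \right)} = \left(B + 120\right) \left(B + 101\right) = \left(120 + B\right) \left(101 + B\right) = \left(101 + B\right) \left(120 + B\right)$)
$k{\left(Y{\left(0,7 \right)} \right)} + n{\left(l \right)} = 7^{2} + \left(12120 + \left(\frac{123}{13}\right)^{2} + 221 \cdot \frac{123}{13}\right) = 49 + \left(12120 + \frac{15129}{169} + 2091\right) = 49 + \frac{2416788}{169} = \frac{2425069}{169}$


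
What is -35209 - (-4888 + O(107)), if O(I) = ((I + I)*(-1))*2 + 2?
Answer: -29895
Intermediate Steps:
O(I) = 2 - 4*I (O(I) = ((2*I)*(-1))*2 + 2 = -2*I*2 + 2 = -4*I + 2 = 2 - 4*I)
-35209 - (-4888 + O(107)) = -35209 - (-4888 + (2 - 4*107)) = -35209 - (-4888 + (2 - 428)) = -35209 - (-4888 - 426) = -35209 - 1*(-5314) = -35209 + 5314 = -29895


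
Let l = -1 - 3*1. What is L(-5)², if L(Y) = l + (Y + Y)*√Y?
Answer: -484 + 80*I*√5 ≈ -484.0 + 178.89*I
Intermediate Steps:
l = -4 (l = -1 - 3 = -4)
L(Y) = -4 + 2*Y^(3/2) (L(Y) = -4 + (Y + Y)*√Y = -4 + (2*Y)*√Y = -4 + 2*Y^(3/2))
L(-5)² = (-4 + 2*(-5)^(3/2))² = (-4 + 2*(-5*I*√5))² = (-4 - 10*I*√5)²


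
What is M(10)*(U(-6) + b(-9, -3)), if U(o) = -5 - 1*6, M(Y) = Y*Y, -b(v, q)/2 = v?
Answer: 700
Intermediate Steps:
b(v, q) = -2*v
M(Y) = Y**2
U(o) = -11 (U(o) = -5 - 6 = -11)
M(10)*(U(-6) + b(-9, -3)) = 10**2*(-11 - 2*(-9)) = 100*(-11 + 18) = 100*7 = 700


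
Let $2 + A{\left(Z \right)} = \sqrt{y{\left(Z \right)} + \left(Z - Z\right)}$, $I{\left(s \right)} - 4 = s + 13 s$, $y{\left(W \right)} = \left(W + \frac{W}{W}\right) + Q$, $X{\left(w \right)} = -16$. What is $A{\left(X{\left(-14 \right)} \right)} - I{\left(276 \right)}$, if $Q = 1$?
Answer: $-3870 + i \sqrt{14} \approx -3870.0 + 3.7417 i$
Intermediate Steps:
$y{\left(W \right)} = 2 + W$ ($y{\left(W \right)} = \left(W + \frac{W}{W}\right) + 1 = \left(W + 1\right) + 1 = \left(1 + W\right) + 1 = 2 + W$)
$I{\left(s \right)} = 4 + 14 s$ ($I{\left(s \right)} = 4 + \left(s + 13 s\right) = 4 + 14 s$)
$A{\left(Z \right)} = -2 + \sqrt{2 + Z}$ ($A{\left(Z \right)} = -2 + \sqrt{\left(2 + Z\right) + \left(Z - Z\right)} = -2 + \sqrt{\left(2 + Z\right) + 0} = -2 + \sqrt{2 + Z}$)
$A{\left(X{\left(-14 \right)} \right)} - I{\left(276 \right)} = \left(-2 + \sqrt{2 - 16}\right) - \left(4 + 14 \cdot 276\right) = \left(-2 + \sqrt{-14}\right) - \left(4 + 3864\right) = \left(-2 + i \sqrt{14}\right) - 3868 = -3870 + i \sqrt{14}$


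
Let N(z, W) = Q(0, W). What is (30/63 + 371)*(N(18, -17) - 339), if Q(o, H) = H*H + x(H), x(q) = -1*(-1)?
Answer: -54607/3 ≈ -18202.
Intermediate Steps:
x(q) = 1
Q(o, H) = 1 + H**2 (Q(o, H) = H*H + 1 = H**2 + 1 = 1 + H**2)
N(z, W) = 1 + W**2
(30/63 + 371)*(N(18, -17) - 339) = (30/63 + 371)*((1 + (-17)**2) - 339) = (30*(1/63) + 371)*((1 + 289) - 339) = (10/21 + 371)*(290 - 339) = (7801/21)*(-49) = -54607/3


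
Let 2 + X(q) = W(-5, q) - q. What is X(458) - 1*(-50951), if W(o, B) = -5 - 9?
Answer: 50477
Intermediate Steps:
W(o, B) = -14
X(q) = -16 - q (X(q) = -2 + (-14 - q) = -16 - q)
X(458) - 1*(-50951) = (-16 - 1*458) - 1*(-50951) = (-16 - 458) + 50951 = -474 + 50951 = 50477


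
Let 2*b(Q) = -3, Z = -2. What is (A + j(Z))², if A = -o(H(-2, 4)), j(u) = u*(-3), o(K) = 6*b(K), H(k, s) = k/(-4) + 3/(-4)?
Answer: 225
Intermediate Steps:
H(k, s) = -¾ - k/4 (H(k, s) = k*(-¼) + 3*(-¼) = -k/4 - ¾ = -¾ - k/4)
b(Q) = -3/2 (b(Q) = (½)*(-3) = -3/2)
o(K) = -9 (o(K) = 6*(-3/2) = -9)
j(u) = -3*u
A = 9 (A = -1*(-9) = 9)
(A + j(Z))² = (9 - 3*(-2))² = (9 + 6)² = 15² = 225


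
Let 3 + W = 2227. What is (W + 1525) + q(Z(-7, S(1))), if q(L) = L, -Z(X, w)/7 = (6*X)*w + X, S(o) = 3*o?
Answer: 4680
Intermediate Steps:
Z(X, w) = -7*X - 42*X*w (Z(X, w) = -7*((6*X)*w + X) = -7*(6*X*w + X) = -7*(X + 6*X*w) = -7*X - 42*X*w)
W = 2224 (W = -3 + 2227 = 2224)
(W + 1525) + q(Z(-7, S(1))) = (2224 + 1525) - 7*(-7)*(1 + 6*(3*1)) = 3749 - 7*(-7)*(1 + 6*3) = 3749 - 7*(-7)*(1 + 18) = 3749 - 7*(-7)*19 = 3749 + 931 = 4680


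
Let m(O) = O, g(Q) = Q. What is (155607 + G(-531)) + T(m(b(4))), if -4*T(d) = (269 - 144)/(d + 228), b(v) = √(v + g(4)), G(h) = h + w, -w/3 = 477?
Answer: 7985845395/51976 + 125*√2/103952 ≈ 1.5364e+5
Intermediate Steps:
w = -1431 (w = -3*477 = -1431)
G(h) = -1431 + h (G(h) = h - 1431 = -1431 + h)
b(v) = √(4 + v) (b(v) = √(v + 4) = √(4 + v))
T(d) = -125/(4*(228 + d)) (T(d) = -(269 - 144)/(4*(d + 228)) = -125/(4*(228 + d)))
(155607 + G(-531)) + T(m(b(4))) = (155607 + (-1431 - 531)) - 125/(912 + 4*√(4 + 4)) = (155607 - 1962) - 125/(912 + 4*√8) = 153645 - 125/(912 + 4*(2*√2)) = 153645 - 125/(912 + 8*√2)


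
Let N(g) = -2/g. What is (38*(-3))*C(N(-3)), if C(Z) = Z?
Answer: -76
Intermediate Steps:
(38*(-3))*C(N(-3)) = (38*(-3))*(-2/(-3)) = -(-228)*(-1)/3 = -114*⅔ = -76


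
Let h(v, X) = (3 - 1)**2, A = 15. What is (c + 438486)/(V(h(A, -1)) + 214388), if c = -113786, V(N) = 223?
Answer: 324700/214611 ≈ 1.5130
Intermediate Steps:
h(v, X) = 4 (h(v, X) = 2**2 = 4)
(c + 438486)/(V(h(A, -1)) + 214388) = (-113786 + 438486)/(223 + 214388) = 324700/214611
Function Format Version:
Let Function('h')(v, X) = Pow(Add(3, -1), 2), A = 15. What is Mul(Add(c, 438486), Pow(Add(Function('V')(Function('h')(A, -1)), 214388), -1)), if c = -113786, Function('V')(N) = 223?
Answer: Rational(324700, 214611) ≈ 1.5130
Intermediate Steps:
Function('h')(v, X) = 4 (Function('h')(v, X) = Pow(2, 2) = 4)
Mul(Add(c, 438486), Pow(Add(Function('V')(Function('h')(A, -1)), 214388), -1)) = Mul(Add(-113786, 438486), Pow(Add(223, 214388), -1)) = Mul(324700, Pow(214611, -1)) = Mul(324700, Rational(1, 214611)) = Rational(324700, 214611)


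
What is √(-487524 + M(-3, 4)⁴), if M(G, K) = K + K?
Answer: 2*I*√120857 ≈ 695.29*I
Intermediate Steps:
M(G, K) = 2*K
√(-487524 + M(-3, 4)⁴) = √(-487524 + (2*4)⁴) = √(-487524 + 8⁴) = √(-487524 + 4096) = √(-483428) = 2*I*√120857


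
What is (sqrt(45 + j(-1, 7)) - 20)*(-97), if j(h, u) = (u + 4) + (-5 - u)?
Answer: 1940 - 194*sqrt(11) ≈ 1296.6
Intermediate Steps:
j(h, u) = -1 (j(h, u) = (4 + u) + (-5 - u) = -1)
(sqrt(45 + j(-1, 7)) - 20)*(-97) = (sqrt(45 - 1) - 20)*(-97) = (sqrt(44) - 20)*(-97) = (2*sqrt(11) - 20)*(-97) = (-20 + 2*sqrt(11))*(-97) = 1940 - 194*sqrt(11)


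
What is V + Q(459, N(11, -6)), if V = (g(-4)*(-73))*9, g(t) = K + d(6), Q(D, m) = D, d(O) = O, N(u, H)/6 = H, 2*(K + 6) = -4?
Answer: 1773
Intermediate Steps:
K = -8 (K = -6 + (1/2)*(-4) = -6 - 2 = -8)
N(u, H) = 6*H
g(t) = -2 (g(t) = -8 + 6 = -2)
V = 1314 (V = -2*(-73)*9 = 146*9 = 1314)
V + Q(459, N(11, -6)) = 1314 + 459 = 1773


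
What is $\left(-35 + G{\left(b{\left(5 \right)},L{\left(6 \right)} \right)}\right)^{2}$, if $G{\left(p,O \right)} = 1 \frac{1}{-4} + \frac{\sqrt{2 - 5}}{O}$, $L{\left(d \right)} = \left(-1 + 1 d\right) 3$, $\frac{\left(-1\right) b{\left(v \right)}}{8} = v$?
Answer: $\frac{1491059}{1200} - \frac{47 i \sqrt{3}}{10} \approx 1242.5 - 8.1406 i$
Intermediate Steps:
$b{\left(v \right)} = - 8 v$
$L{\left(d \right)} = -3 + 3 d$ ($L{\left(d \right)} = \left(-1 + d\right) 3 = -3 + 3 d$)
$G{\left(p,O \right)} = - \frac{1}{4} + \frac{i \sqrt{3}}{O}$ ($G{\left(p,O \right)} = 1 \left(- \frac{1}{4}\right) + \frac{\sqrt{-3}}{O} = - \frac{1}{4} + \frac{i \sqrt{3}}{O}$)
$\left(-35 + G{\left(b{\left(5 \right)},L{\left(6 \right)} \right)}\right)^{2} = \left(-35 + \frac{- \frac{-3 + 3 \cdot 6}{4} + i \sqrt{3}}{-3 + 3 \cdot 6}\right)^{2} = \left(-35 + \frac{- \frac{-3 + 18}{4} + i \sqrt{3}}{-3 + 18}\right)^{2} = \left(-35 + \frac{\left(- \frac{1}{4}\right) 15 + i \sqrt{3}}{15}\right)^{2} = \left(-35 + \frac{- \frac{15}{4} + i \sqrt{3}}{15}\right)^{2} = \left(-35 - \left(\frac{1}{4} - \frac{i \sqrt{3}}{15}\right)\right)^{2} = \left(- \frac{141}{4} + \frac{i \sqrt{3}}{15}\right)^{2}$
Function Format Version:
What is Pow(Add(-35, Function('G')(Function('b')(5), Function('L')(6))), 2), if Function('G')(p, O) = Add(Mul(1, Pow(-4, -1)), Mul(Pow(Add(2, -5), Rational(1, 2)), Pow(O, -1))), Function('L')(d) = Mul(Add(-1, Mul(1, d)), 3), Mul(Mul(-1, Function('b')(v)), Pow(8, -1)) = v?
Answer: Add(Rational(1491059, 1200), Mul(Rational(-47, 10), I, Pow(3, Rational(1, 2)))) ≈ Add(1242.5, Mul(-8.1406, I))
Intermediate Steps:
Function('b')(v) = Mul(-8, v)
Function('L')(d) = Add(-3, Mul(3, d)) (Function('L')(d) = Mul(Add(-1, d), 3) = Add(-3, Mul(3, d)))
Function('G')(p, O) = Add(Rational(-1, 4), Mul(I, Pow(3, Rational(1, 2)), Pow(O, -1))) (Function('G')(p, O) = Add(Mul(1, Rational(-1, 4)), Mul(Pow(-3, Rational(1, 2)), Pow(O, -1))) = Add(Rational(-1, 4), Mul(Mul(I, Pow(3, Rational(1, 2))), Pow(O, -1))) = Add(Rational(-1, 4), Mul(I, Pow(3, Rational(1, 2)), Pow(O, -1))))
Pow(Add(-35, Function('G')(Function('b')(5), Function('L')(6))), 2) = Pow(Add(-35, Mul(Pow(Add(-3, Mul(3, 6)), -1), Add(Mul(Rational(-1, 4), Add(-3, Mul(3, 6))), Mul(I, Pow(3, Rational(1, 2)))))), 2) = Pow(Add(-35, Mul(Pow(Add(-3, 18), -1), Add(Mul(Rational(-1, 4), Add(-3, 18)), Mul(I, Pow(3, Rational(1, 2)))))), 2) = Pow(Add(-35, Mul(Pow(15, -1), Add(Mul(Rational(-1, 4), 15), Mul(I, Pow(3, Rational(1, 2)))))), 2) = Pow(Add(-35, Mul(Rational(1, 15), Add(Rational(-15, 4), Mul(I, Pow(3, Rational(1, 2)))))), 2) = Pow(Add(-35, Add(Rational(-1, 4), Mul(Rational(1, 15), I, Pow(3, Rational(1, 2))))), 2) = Pow(Add(Rational(-141, 4), Mul(Rational(1, 15), I, Pow(3, Rational(1, 2)))), 2)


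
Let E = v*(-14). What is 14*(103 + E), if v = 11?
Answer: -714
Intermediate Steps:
E = -154 (E = 11*(-14) = -154)
14*(103 + E) = 14*(103 - 154) = 14*(-51) = -714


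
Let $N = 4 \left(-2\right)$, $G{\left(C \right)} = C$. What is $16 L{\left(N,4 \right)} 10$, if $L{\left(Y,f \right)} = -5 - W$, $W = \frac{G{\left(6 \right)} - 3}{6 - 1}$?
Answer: $-896$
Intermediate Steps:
$N = -8$
$W = \frac{3}{5}$ ($W = \frac{6 - 3}{6 - 1} = \frac{3}{5} \approx 0.6$)
$L{\left(Y,f \right)} = - \frac{28}{5}$ ($L{\left(Y,f \right)} = -5 - \frac{3}{5} = - \frac{28}{5}$)
$16 L{\left(N,4 \right)} 10 = 16 \left(- \frac{28}{5}\right) 10 = \left(- \frac{448}{5}\right) 10 = -896$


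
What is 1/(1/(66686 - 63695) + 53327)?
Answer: 2991/159501058 ≈ 1.8752e-5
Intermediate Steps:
1/(1/(66686 - 63695) + 53327) = 1/(1/2991 + 53327) = 1/(159501058/2991) = 2991/159501058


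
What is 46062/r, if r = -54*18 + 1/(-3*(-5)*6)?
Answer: -4145580/87479 ≈ -47.389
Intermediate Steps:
r = -87479/90 (r = -972 + 1/(15*6) = -972 + 1/90 = -87479/90 ≈ -971.99)
46062/r = 46062/(-87479/90) = 46062*(-90/87479) = -4145580/87479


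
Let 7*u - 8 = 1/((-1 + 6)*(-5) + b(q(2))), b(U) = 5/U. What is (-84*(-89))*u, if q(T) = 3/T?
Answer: 552156/65 ≈ 8494.7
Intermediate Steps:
u = 517/455 (u = 8/7 + 1/(7*((-1 + 6)*(-5) + 5/((3/2)))) = 8/7 + 1/(7*(5*(-5) + 5/((3*(1/2))))) = 8/7 + 1/(7*(-25 + 5/(3/2))) = 8/7 + 1/(7*(-25 + 5*(2/3))) = 8/7 + 1/(7*(-25 + 10/3)) = 8/7 + 1/(7*(-65/3)) = 8/7 + (1/7)*(-3/65) = 8/7 - 3/455 = 517/455 ≈ 1.1363)
(-84*(-89))*u = -84*(-89)*(517/455) = 7476*(517/455) = 552156/65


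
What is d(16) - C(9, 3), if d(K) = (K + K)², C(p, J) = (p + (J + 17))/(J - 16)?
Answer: 13341/13 ≈ 1026.2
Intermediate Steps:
C(p, J) = (17 + J + p)/(-16 + J) (C(p, J) = (p + (17 + J))/(-16 + J) = (17 + J + p)/(-16 + J))
d(K) = 4*K² (d(K) = (2*K)² = 4*K²)
d(16) - C(9, 3) = 4*16² - (17 + 3 + 9)/(-16 + 3) = 4*256 - 29/(-13) = 1024 - (-1)*29/13 = 1024 - 1*(-29/13) = 1024 + 29/13 = 13341/13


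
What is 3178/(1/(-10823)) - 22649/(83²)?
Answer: -236950580815/6889 ≈ -3.4396e+7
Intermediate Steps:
3178/(1/(-10823)) - 22649/(83²) = 3178/(-1/10823) - 22649/6889 = 3178*(-10823) - 22649*1/6889 = -34395494 - 22649/6889 = -236950580815/6889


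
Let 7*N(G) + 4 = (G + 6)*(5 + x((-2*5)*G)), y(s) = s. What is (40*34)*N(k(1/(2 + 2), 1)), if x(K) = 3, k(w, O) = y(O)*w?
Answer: 62560/7 ≈ 8937.1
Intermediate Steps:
k(w, O) = O*w
N(G) = 44/7 + 8*G/7 (N(G) = -4/7 + ((G + 6)*(5 + 3))/7 = -4/7 + ((6 + G)*8)/7 = -4/7 + (48 + 8*G)/7 = -4/7 + (48/7 + 8*G/7) = 44/7 + 8*G/7)
(40*34)*N(k(1/(2 + 2), 1)) = (40*34)*(44/7 + 8*(1/(2 + 2))/7) = 1360*(44/7 + 8*(1/4)/7) = 1360*(44/7 + 8*(1*(¼))/7) = 1360*(44/7 + (8/7)*(¼)) = 1360*(44/7 + 2/7) = 1360*(46/7) = 62560/7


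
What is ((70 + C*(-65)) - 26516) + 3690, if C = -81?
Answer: -17491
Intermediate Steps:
((70 + C*(-65)) - 26516) + 3690 = ((70 - 81*(-65)) - 26516) + 3690 = ((70 + 5265) - 26516) + 3690 = (5335 - 26516) + 3690 = -21181 + 3690 = -17491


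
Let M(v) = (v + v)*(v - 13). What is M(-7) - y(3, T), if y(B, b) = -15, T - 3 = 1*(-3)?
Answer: 295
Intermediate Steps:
T = 0 (T = 3 + 1*(-3) = 3 - 3 = 0)
M(v) = 2*v*(-13 + v) (M(v) = (2*v)*(-13 + v) = 2*v*(-13 + v))
M(-7) - y(3, T) = 2*(-7)*(-13 - 7) - 1*(-15) = 2*(-7)*(-20) + 15 = 280 + 15 = 295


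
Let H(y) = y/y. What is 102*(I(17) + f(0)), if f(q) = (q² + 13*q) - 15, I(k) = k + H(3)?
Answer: 306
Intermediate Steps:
H(y) = 1
I(k) = 1 + k (I(k) = k + 1 = 1 + k)
f(q) = -15 + q² + 13*q
102*(I(17) + f(0)) = 102*((1 + 17) + (-15 + 0² + 13*0)) = 102*(18 + (-15 + 0 + 0)) = 102*(18 - 15) = 102*3 = 306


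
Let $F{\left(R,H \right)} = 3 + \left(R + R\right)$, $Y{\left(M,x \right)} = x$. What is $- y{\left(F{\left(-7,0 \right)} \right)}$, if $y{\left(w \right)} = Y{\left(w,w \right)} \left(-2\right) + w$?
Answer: $-11$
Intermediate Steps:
$F{\left(R,H \right)} = 3 + 2 R$
$y{\left(w \right)} = - w$ ($y{\left(w \right)} = w \left(-2\right) + w = - 2 w + w = - w$)
$- y{\left(F{\left(-7,0 \right)} \right)} = - \left(-1\right) \left(3 + 2 \left(-7\right)\right) = - \left(-1\right) \left(3 - 14\right) = - \left(-1\right) \left(-11\right) = \left(-1\right) 11 = -11$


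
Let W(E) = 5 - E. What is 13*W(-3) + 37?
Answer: 141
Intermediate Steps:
13*W(-3) + 37 = 13*(5 - 1*(-3)) + 37 = 13*(5 + 3) + 37 = 13*8 + 37 = 104 + 37 = 141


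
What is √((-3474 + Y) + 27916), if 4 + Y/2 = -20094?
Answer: I*√15754 ≈ 125.51*I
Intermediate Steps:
Y = -40196 (Y = -8 + 2*(-20094) = -8 - 40188 = -40196)
√((-3474 + Y) + 27916) = √((-3474 - 40196) + 27916) = √(-43670 + 27916) = √(-15754) = I*√15754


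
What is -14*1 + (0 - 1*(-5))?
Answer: -9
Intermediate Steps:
-14*1 + (0 - 1*(-5)) = -14 + (0 + 5) = -14 + 5 = -9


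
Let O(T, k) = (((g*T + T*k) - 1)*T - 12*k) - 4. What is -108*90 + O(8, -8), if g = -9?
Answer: -10724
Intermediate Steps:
O(T, k) = -4 - 12*k + T*(-1 - 9*T + T*k) (O(T, k) = (((-9*T + T*k) - 1)*T - 12*k) - 4 = ((-1 - 9*T + T*k)*T - 12*k) - 4 = (T*(-1 - 9*T + T*k) - 12*k) - 4 = (-12*k + T*(-1 - 9*T + T*k)) - 4 = -4 - 12*k + T*(-1 - 9*T + T*k))
-108*90 + O(8, -8) = -108*90 + (-4 - 1*8 - 12*(-8) - 9*8² - 8*8²) = -9720 + (-4 - 8 + 96 - 9*64 - 8*64) = -9720 + (-4 - 8 + 96 - 576 - 512) = -9720 - 1004 = -10724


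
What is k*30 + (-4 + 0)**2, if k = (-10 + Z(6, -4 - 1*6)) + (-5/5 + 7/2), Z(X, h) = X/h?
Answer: -227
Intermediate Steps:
k = -81/10 (k = (-10 + 6/(-4 - 1*6)) + (-5/5 + 7/2) = (-10 + 6/(-4 - 6)) + (-5*1/5 + 7*(1/2)) = (-10 + 6/(-10)) + (-1 + 7/2) = (-10 + 6*(-1/10)) + 5/2 = (-10 - 3/5) + 5/2 = -53/5 + 5/2 = -81/10 ≈ -8.1000)
k*30 + (-4 + 0)**2 = -81/10*30 + (-4 + 0)**2 = -243 + (-4)**2 = -243 + 16 = -227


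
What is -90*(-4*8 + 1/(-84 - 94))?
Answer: 256365/89 ≈ 2880.5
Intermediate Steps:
-90*(-4*8 + 1/(-84 - 94)) = -90*(-32 + 1/(-178)) = -90*(-32 - 1/178) = -90*(-5697/178) = 256365/89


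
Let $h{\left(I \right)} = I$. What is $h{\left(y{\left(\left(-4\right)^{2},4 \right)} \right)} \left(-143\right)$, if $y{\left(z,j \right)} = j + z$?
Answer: $-2860$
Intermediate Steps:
$h{\left(y{\left(\left(-4\right)^{2},4 \right)} \right)} \left(-143\right) = \left(4 + \left(-4\right)^{2}\right) \left(-143\right) = \left(4 + 16\right) \left(-143\right) = 20 \left(-143\right) = -2860$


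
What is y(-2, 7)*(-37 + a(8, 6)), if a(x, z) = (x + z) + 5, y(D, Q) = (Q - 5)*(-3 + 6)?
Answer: -108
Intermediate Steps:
y(D, Q) = -15 + 3*Q (y(D, Q) = (-5 + Q)*3 = -15 + 3*Q)
a(x, z) = 5 + x + z
y(-2, 7)*(-37 + a(8, 6)) = (-15 + 3*7)*(-37 + (5 + 8 + 6)) = (-15 + 21)*(-37 + 19) = 6*(-18) = -108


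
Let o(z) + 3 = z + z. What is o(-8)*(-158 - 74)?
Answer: 4408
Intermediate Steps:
o(z) = -3 + 2*z (o(z) = -3 + (z + z) = -3 + 2*z)
o(-8)*(-158 - 74) = (-3 + 2*(-8))*(-158 - 74) = (-3 - 16)*(-232) = -19*(-232) = 4408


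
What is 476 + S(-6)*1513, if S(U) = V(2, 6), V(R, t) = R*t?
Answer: 18632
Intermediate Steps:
S(U) = 12 (S(U) = 2*6 = 12)
476 + S(-6)*1513 = 476 + 12*1513 = 476 + 18156 = 18632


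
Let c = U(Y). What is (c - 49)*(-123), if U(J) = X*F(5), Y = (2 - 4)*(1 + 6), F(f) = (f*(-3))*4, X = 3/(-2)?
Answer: -5043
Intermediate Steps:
X = -3/2 (X = 3*(-1/2) = -3/2 ≈ -1.5000)
F(f) = -12*f (F(f) = -3*f*4 = -12*f)
Y = -14 (Y = -2*7 = -14)
U(J) = 90 (U(J) = -(-18)*5 = -3/2*(-60) = 90)
c = 90
(c - 49)*(-123) = (90 - 49)*(-123) = 41*(-123) = -5043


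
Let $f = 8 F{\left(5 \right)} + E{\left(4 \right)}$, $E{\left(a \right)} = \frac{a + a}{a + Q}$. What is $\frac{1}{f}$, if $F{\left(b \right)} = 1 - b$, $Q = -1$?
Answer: $- \frac{3}{88} \approx -0.034091$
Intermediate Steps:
$E{\left(a \right)} = \frac{2 a}{-1 + a}$ ($E{\left(a \right)} = \frac{a + a}{a - 1} = \frac{2 a}{-1 + a}$)
$f = - \frac{88}{3}$ ($f = 8 \left(1 - 5\right) + 2 \cdot 4 \frac{1}{-1 + 4} = 8 \left(1 - 5\right) + 2 \cdot 4 \cdot \frac{1}{3} = 8 \left(-4\right) + 2 \cdot 4 \cdot \frac{1}{3} = -32 + \frac{8}{3} = - \frac{88}{3} \approx -29.333$)
$\frac{1}{f} = \frac{1}{- \frac{88}{3}} = - \frac{3}{88}$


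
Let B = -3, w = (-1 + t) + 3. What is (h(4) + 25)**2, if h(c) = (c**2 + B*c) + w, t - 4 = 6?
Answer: 1681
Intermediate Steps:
t = 10 (t = 4 + 6 = 10)
w = 12 (w = (-1 + 10) + 3 = 9 + 3 = 12)
h(c) = 12 + c**2 - 3*c (h(c) = (c**2 - 3*c) + 12 = 12 + c**2 - 3*c)
(h(4) + 25)**2 = ((12 + 4**2 - 3*4) + 25)**2 = ((12 + 16 - 12) + 25)**2 = (16 + 25)**2 = 41**2 = 1681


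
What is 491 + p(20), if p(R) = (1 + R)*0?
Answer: 491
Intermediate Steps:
p(R) = 0
491 + p(20) = 491 + 0 = 491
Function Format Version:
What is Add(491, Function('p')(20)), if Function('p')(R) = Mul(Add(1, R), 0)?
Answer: 491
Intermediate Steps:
Function('p')(R) = 0
Add(491, Function('p')(20)) = Add(491, 0) = 491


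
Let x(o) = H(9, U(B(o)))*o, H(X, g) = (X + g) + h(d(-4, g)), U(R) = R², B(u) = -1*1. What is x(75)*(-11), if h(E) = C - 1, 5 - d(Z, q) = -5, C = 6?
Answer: -12375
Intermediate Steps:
d(Z, q) = 10 (d(Z, q) = 5 - 1*(-5) = 5 + 5 = 10)
B(u) = -1
h(E) = 5 (h(E) = 6 - 1 = 5)
H(X, g) = 5 + X + g (H(X, g) = (X + g) + 5 = 5 + X + g)
x(o) = 15*o (x(o) = (5 + 9 + (-1)²)*o = (5 + 9 + 1)*o = 15*o)
x(75)*(-11) = (15*75)*(-11) = 1125*(-11) = -12375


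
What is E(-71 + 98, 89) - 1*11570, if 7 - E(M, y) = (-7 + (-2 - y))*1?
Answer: -11465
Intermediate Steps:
E(M, y) = 16 + y (E(M, y) = 7 - (-7 + (-2 - y)) = 7 - (-9 - y) = 7 + (9 + y) = 16 + y)
E(-71 + 98, 89) - 1*11570 = (16 + 89) - 1*11570 = 105 - 11570 = -11465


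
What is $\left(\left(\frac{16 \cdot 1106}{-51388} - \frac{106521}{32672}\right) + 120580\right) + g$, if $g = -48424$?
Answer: $\frac{30285043232489}{419737184} \approx 72152.0$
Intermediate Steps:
$\left(\left(\frac{16 \cdot 1106}{-51388} - \frac{106521}{32672}\right) + 120580\right) + g = \left(\left(\frac{16 \cdot 1106}{-51388} - \frac{106521}{32672}\right) + 120580\right) - 48424 = \left(\left(17696 \left(- \frac{1}{51388}\right) - \frac{106521}{32672}\right) + 120580\right) - 48424 = \left(\left(- \frac{4424}{12847} - \frac{106521}{32672}\right) + 120580\right) - 48424 = \left(- \frac{1513016215}{419737184} + 120580\right) - 48424 = \frac{50610396630505}{419737184} - 48424 = \frac{30285043232489}{419737184}$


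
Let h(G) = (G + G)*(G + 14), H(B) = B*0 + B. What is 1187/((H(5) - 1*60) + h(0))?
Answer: -1187/55 ≈ -21.582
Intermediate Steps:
H(B) = B (H(B) = 0 + B = B)
h(G) = 2*G*(14 + G) (h(G) = (2*G)*(14 + G) = 2*G*(14 + G))
1187/((H(5) - 1*60) + h(0)) = 1187/((5 - 1*60) + 2*0*(14 + 0)) = 1187/((5 - 60) + 2*0*14) = 1187/(-55 + 0) = 1187/(-55) = -1/55*1187 = -1187/55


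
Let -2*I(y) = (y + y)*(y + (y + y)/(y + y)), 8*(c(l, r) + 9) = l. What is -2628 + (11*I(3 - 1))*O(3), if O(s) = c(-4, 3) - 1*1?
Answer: -1935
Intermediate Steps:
c(l, r) = -9 + l/8
I(y) = -y*(1 + y) (I(y) = -(y + y)*(y + (y + y)/(y + y))/2 = -2*y*(y + (2*y)/((2*y)))/2 = -2*y*(y + (2*y)*(1/(2*y)))/2 = -2*y*(y + 1)/2 = -2*y*(1 + y)/2 = -y*(1 + y))
O(s) = -21/2 (O(s) = (-9 + (⅛)*(-4)) - 1*1 = (-9 - ½) - 1 = -19/2 - 1 = -21/2)
-2628 + (11*I(3 - 1))*O(3) = -2628 + (11*(-(3 - 1)*(1 + (3 - 1))))*(-21/2) = -2628 + (11*(-1*2*(1 + 2)))*(-21/2) = -2628 + (11*(-1*2*3))*(-21/2) = -2628 + (11*(-6))*(-21/2) = -2628 - 66*(-21/2) = -2628 + 693 = -1935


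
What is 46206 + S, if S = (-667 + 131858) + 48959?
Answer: 226356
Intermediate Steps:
S = 180150 (S = 131191 + 48959 = 180150)
46206 + S = 46206 + 180150 = 226356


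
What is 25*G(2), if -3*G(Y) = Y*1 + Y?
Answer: -100/3 ≈ -33.333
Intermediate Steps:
G(Y) = -2*Y/3 (G(Y) = -(Y*1 + Y)/3 = -(Y + Y)/3 = -2*Y/3)
25*G(2) = 25*(-⅔*2) = 25*(-4/3) = -100/3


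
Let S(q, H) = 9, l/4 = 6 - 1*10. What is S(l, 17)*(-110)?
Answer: -990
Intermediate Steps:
l = -16 (l = 4*(6 - 1*10) = 4*(6 - 10) = 4*(-4) = -16)
S(l, 17)*(-110) = 9*(-110) = -990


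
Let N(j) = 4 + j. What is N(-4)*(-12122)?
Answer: 0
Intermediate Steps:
N(-4)*(-12122) = (4 - 4)*(-12122) = 0*(-12122) = 0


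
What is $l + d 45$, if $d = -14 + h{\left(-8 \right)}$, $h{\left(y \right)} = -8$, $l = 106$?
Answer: $-884$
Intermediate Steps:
$d = -22$ ($d = -14 - 8 = -22$)
$l + d 45 = 106 - 990 = -884$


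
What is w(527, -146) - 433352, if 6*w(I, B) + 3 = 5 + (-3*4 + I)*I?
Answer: -776235/2 ≈ -3.8812e+5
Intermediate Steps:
w(I, B) = ⅓ + I*(-12 + I)/6 (w(I, B) = -½ + (5 + (-3*4 + I)*I)/6 = -½ + (5 + (-12 + I)*I)/6 = -½ + (5 + I*(-12 + I))/6 = -½ + (⅚ + I*(-12 + I)/6) = ⅓ + I*(-12 + I)/6)
w(527, -146) - 433352 = (⅓ - 2*527 + (⅙)*527²) - 433352 = (⅓ - 1054 + (⅙)*277729) - 433352 = (⅓ - 1054 + 277729/6) - 433352 = 90469/2 - 433352 = -776235/2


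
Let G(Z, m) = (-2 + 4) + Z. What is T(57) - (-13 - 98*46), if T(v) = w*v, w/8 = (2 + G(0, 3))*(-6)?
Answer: -6423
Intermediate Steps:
G(Z, m) = 2 + Z
w = -192 (w = 8*((2 + (2 + 0))*(-6)) = 8*((2 + 2)*(-6)) = 8*(4*(-6)) = 8*(-24) = -192)
T(v) = -192*v
T(57) - (-13 - 98*46) = -192*57 - (-13 - 98*46) = -10944 - (-13 - 4508) = -10944 - 1*(-4521) = -10944 + 4521 = -6423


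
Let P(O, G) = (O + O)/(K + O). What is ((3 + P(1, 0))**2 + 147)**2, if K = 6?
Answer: 59783824/2401 ≈ 24900.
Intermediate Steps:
P(O, G) = 2*O/(6 + O) (P(O, G) = (O + O)/(6 + O) = (2*O)/(6 + O) = 2*O/(6 + O))
((3 + P(1, 0))**2 + 147)**2 = ((3 + 2*1/(6 + 1))**2 + 147)**2 = ((3 + 2*1/7)**2 + 147)**2 = ((3 + 2*1*(1/7))**2 + 147)**2 = ((3 + 2/7)**2 + 147)**2 = ((23/7)**2 + 147)**2 = (529/49 + 147)**2 = (7732/49)**2 = 59783824/2401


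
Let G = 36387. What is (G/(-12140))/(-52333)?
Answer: 36387/635322620 ≈ 5.7273e-5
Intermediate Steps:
(G/(-12140))/(-52333) = (36387/(-12140))/(-52333) = (36387*(-1/12140))*(-1/52333) = -36387/12140*(-1/52333) = 36387/635322620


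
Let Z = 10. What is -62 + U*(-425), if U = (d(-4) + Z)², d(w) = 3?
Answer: -71887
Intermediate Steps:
U = 169 (U = (3 + 10)² = 13² = 169)
-62 + U*(-425) = -62 + 169*(-425) = -62 - 71825 = -71887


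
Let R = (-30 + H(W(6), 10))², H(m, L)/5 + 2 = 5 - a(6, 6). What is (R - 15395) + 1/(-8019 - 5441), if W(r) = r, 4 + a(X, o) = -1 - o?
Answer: -185680701/13460 ≈ -13795.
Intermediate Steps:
a(X, o) = -5 - o (a(X, o) = -4 + (-1 - o) = -5 - o)
H(m, L) = 70 (H(m, L) = -10 + 5*(5 - (-5 - 1*6)) = -10 + 5*(5 - (-5 - 6)) = -10 + 5*(5 - 1*(-11)) = -10 + 5*(5 + 11) = -10 + 5*16 = -10 + 80 = 70)
R = 1600 (R = (-30 + 70)² = 40² = 1600)
(R - 15395) + 1/(-8019 - 5441) = (1600 - 15395) + 1/(-8019 - 5441) = -13795 + 1/(-13460) = -13795 - 1/13460 = -185680701/13460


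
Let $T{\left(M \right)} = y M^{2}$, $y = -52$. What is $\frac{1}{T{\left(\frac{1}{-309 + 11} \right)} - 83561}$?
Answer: $- \frac{22201}{1855137774} \approx -1.1967 \cdot 10^{-5}$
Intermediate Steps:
$T{\left(M \right)} = - 52 M^{2}$
$\frac{1}{T{\left(\frac{1}{-309 + 11} \right)} - 83561} = \frac{1}{- 52 \left(\frac{1}{-309 + 11}\right)^{2} - 83561} = \frac{1}{- 52 \left(\frac{1}{-298}\right)^{2} - 83561} = \frac{1}{- 52 \left(- \frac{1}{298}\right)^{2} - 83561} = \frac{1}{\left(-52\right) \frac{1}{88804} - 83561} = \frac{1}{- \frac{13}{22201} - 83561} = \frac{1}{- \frac{1855137774}{22201}} = - \frac{22201}{1855137774}$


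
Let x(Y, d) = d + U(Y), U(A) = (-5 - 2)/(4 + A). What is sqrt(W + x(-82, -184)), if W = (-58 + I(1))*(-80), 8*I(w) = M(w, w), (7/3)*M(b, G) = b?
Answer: sqrt(1327154010)/546 ≈ 66.722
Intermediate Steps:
M(b, G) = 3*b/7
I(w) = 3*w/56 (I(w) = (3*w/7)/8 = 3*w/56)
U(A) = -7/(4 + A)
x(Y, d) = d - 7/(4 + Y)
W = 32450/7 (W = (-58 + (3/56)*1)*(-80) = (-58 + 3/56)*(-80) = -3245/56*(-80) = 32450/7 ≈ 4635.7)
sqrt(W + x(-82, -184)) = sqrt(32450/7 + (-7 - 184*(4 - 82))/(4 - 82)) = sqrt(32450/7 + (-7 - 184*(-78))/(-78)) = sqrt(32450/7 - (-7 + 14352)/78) = sqrt(32450/7 - 1/78*14345) = sqrt(32450/7 - 14345/78) = sqrt(2430685/546) = sqrt(1327154010)/546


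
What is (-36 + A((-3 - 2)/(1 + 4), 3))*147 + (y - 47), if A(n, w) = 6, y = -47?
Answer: -4504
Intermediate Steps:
(-36 + A((-3 - 2)/(1 + 4), 3))*147 + (y - 47) = (-36 + 6)*147 + (-47 - 47) = -30*147 - 94 = -4410 - 94 = -4504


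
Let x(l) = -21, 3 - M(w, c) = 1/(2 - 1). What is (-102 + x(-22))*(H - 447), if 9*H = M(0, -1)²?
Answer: 164779/3 ≈ 54926.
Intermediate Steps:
M(w, c) = 2 (M(w, c) = 3 - 1/(2 - 1) = 3 - 1/1 = 3 - 1*1 = 3 - 1 = 2)
H = 4/9 (H = (⅑)*2² = (⅑)*4 = 4/9 ≈ 0.44444)
(-102 + x(-22))*(H - 447) = (-102 - 21)*(4/9 - 447) = -123*(-4019/9) = 164779/3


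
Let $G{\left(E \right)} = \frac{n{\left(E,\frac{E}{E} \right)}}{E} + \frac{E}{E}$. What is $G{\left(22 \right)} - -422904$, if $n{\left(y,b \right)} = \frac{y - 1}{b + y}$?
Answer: $\frac{213989951}{506} \approx 4.2291 \cdot 10^{5}$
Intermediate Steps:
$n{\left(y,b \right)} = \frac{-1 + y}{b + y}$
$G{\left(E \right)} = 1 + \frac{-1 + E}{E \left(1 + E\right)}$ ($G{\left(E \right)} = \frac{\frac{1}{\frac{E}{E} + E} \left(-1 + E\right)}{E} + \frac{E}{E} = \frac{\frac{1}{1 + E} \left(-1 + E\right)}{E} + 1 = \frac{-1 + E}{E \left(1 + E\right)} + 1 = 1 + \frac{-1 + E}{E \left(1 + E\right)}$)
$G{\left(22 \right)} - -422904 = \frac{-1 + 22 + 22 \left(1 + 22\right)}{22 \left(1 + 22\right)} - -422904 = \frac{-1 + 22 + 22 \cdot 23}{22 \cdot 23} + 422904 = \frac{1}{22} \cdot \frac{1}{23} \left(-1 + 22 + 506\right) + 422904 = \frac{1}{22} \cdot \frac{1}{23} \cdot 527 + 422904 = \frac{527}{506} + 422904 = \frac{213989951}{506}$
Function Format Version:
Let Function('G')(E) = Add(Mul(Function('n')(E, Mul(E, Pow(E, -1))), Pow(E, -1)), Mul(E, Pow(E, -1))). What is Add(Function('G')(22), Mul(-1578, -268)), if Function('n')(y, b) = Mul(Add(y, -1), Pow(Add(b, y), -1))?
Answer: Rational(213989951, 506) ≈ 4.2291e+5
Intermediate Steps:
Function('n')(y, b) = Mul(Pow(Add(b, y), -1), Add(-1, y)) (Function('n')(y, b) = Mul(Add(-1, y), Pow(Add(b, y), -1)) = Mul(Pow(Add(b, y), -1), Add(-1, y)))
Function('G')(E) = Add(1, Mul(Pow(E, -1), Pow(Add(1, E), -1), Add(-1, E))) (Function('G')(E) = Add(Mul(Mul(Pow(Add(Mul(E, Pow(E, -1)), E), -1), Add(-1, E)), Pow(E, -1)), Mul(E, Pow(E, -1))) = Add(Mul(Mul(Pow(Add(1, E), -1), Add(-1, E)), Pow(E, -1)), 1) = Add(Mul(Pow(E, -1), Pow(Add(1, E), -1), Add(-1, E)), 1) = Add(1, Mul(Pow(E, -1), Pow(Add(1, E), -1), Add(-1, E))))
Add(Function('G')(22), Mul(-1578, -268)) = Add(Mul(Pow(22, -1), Pow(Add(1, 22), -1), Add(-1, 22, Mul(22, Add(1, 22)))), Mul(-1578, -268)) = Add(Mul(Rational(1, 22), Pow(23, -1), Add(-1, 22, Mul(22, 23))), 422904) = Add(Mul(Rational(1, 22), Rational(1, 23), Add(-1, 22, 506)), 422904) = Add(Mul(Rational(1, 22), Rational(1, 23), 527), 422904) = Add(Rational(527, 506), 422904) = Rational(213989951, 506)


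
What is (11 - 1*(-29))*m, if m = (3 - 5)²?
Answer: 160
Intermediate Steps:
m = 4 (m = (-2)² = 4)
(11 - 1*(-29))*m = (11 - 1*(-29))*4 = (11 + 29)*4 = 40*4 = 160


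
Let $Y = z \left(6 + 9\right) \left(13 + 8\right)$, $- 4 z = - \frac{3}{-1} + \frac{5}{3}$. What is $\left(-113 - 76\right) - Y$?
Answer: $\frac{357}{2} \approx 178.5$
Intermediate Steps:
$z = - \frac{7}{6}$ ($z = - \frac{- \frac{3}{-1} + \frac{5}{3}}{4} = - \frac{\left(-3\right) \left(-1\right) + 5 \cdot \frac{1}{3}}{4} = - \frac{3 + \frac{5}{3}}{4} = \left(- \frac{1}{4}\right) \frac{14}{3} = - \frac{7}{6} \approx -1.1667$)
$Y = - \frac{735}{2}$ ($Y = - \frac{7 \left(6 + 9\right) \left(13 + 8\right)}{6} = - \frac{7 \cdot 15 \cdot 21}{6} = \left(- \frac{7}{6}\right) 315 = - \frac{735}{2} \approx -367.5$)
$\left(-113 - 76\right) - Y = \left(-113 - 76\right) - - \frac{735}{2} = \left(-113 - 76\right) + \frac{735}{2} = -189 + \frac{735}{2} = \frac{357}{2}$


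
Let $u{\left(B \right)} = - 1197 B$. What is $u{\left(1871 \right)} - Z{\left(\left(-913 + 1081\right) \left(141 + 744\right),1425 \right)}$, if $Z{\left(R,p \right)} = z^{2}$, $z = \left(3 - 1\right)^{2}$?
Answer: $-2239603$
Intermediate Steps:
$z = 4$ ($z = 2^{2} = 4$)
$Z{\left(R,p \right)} = 16$ ($Z{\left(R,p \right)} = 4^{2} = 16$)
$u{\left(1871 \right)} - Z{\left(\left(-913 + 1081\right) \left(141 + 744\right),1425 \right)} = \left(-1197\right) 1871 - 16 = -2239587 - 16 = -2239603$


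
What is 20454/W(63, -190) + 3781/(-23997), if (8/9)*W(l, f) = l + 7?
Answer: 546407/2105 ≈ 259.58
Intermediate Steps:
W(l, f) = 63/8 + 9*l/8 (W(l, f) = 9*(l + 7)/8 = 9*(7 + l)/8 = 63/8 + 9*l/8)
20454/W(63, -190) + 3781/(-23997) = 20454/(63/8 + (9/8)*63) + 3781/(-23997) = 20454/(63/8 + 567/8) + 3781*(-1/23997) = 20454/(315/4) - 199/1263 = 20454*(4/315) - 199/1263 = 3896/15 - 199/1263 = 546407/2105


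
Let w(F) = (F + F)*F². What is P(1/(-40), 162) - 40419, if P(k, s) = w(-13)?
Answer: -44813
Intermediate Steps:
w(F) = 2*F³ (w(F) = (2*F)*F² = 2*F³)
P(k, s) = -4394 (P(k, s) = 2*(-13)³ = 2*(-2197) = -4394)
P(1/(-40), 162) - 40419 = -4394 - 40419 = -44813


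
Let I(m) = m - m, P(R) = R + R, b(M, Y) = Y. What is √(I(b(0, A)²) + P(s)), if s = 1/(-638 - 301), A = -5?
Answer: I*√1878/939 ≈ 0.046151*I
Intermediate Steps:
s = -1/939 (s = 1/(-939) = -1/939 ≈ -0.0010650)
P(R) = 2*R
I(m) = 0
√(I(b(0, A)²) + P(s)) = √(0 + 2*(-1/939)) = √(0 - 2/939) = √(-2/939) = I*√1878/939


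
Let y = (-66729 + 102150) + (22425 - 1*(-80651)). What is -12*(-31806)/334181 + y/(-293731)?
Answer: 65825832275/98159319311 ≈ 0.67060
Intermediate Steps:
y = 138497 (y = 35421 + (22425 + 80651) = 35421 + 103076 = 138497)
-12*(-31806)/334181 + y/(-293731) = -12*(-31806)/334181 + 138497/(-293731) = 381672*(1/334181) + 138497*(-1/293731) = 381672/334181 - 138497/293731 = 65825832275/98159319311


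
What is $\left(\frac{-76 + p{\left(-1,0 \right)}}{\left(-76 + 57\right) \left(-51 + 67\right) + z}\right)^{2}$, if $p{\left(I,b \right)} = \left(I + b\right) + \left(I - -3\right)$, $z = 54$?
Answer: $\frac{9}{100} \approx 0.09$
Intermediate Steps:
$p{\left(I,b \right)} = 3 + b + 2 I$ ($p{\left(I,b \right)} = \left(I + b\right) + \left(I + 3\right) = \left(I + b\right) + \left(3 + I\right) = 3 + b + 2 I$)
$\left(\frac{-76 + p{\left(-1,0 \right)}}{\left(-76 + 57\right) \left(-51 + 67\right) + z}\right)^{2} = \left(\frac{-76 + \left(3 + 0 + 2 \left(-1\right)\right)}{\left(-76 + 57\right) \left(-51 + 67\right) + 54}\right)^{2} = \left(\frac{-76 + \left(3 + 0 - 2\right)}{\left(-19\right) 16 + 54}\right)^{2} = \left(\frac{-76 + 1}{-304 + 54}\right)^{2} = \left(- \frac{75}{-250}\right)^{2} = \left(\left(-75\right) \left(- \frac{1}{250}\right)\right)^{2} = \left(\frac{3}{10}\right)^{2} = \frac{9}{100}$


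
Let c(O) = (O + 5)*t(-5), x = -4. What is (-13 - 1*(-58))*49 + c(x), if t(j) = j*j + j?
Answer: 2225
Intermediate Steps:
t(j) = j + j² (t(j) = j² + j = j + j²)
c(O) = 100 + 20*O (c(O) = (O + 5)*(-5*(1 - 5)) = (5 + O)*(-5*(-4)) = (5 + O)*20 = 100 + 20*O)
(-13 - 1*(-58))*49 + c(x) = (-13 - 1*(-58))*49 + (100 + 20*(-4)) = (-13 + 58)*49 + (100 - 80) = 45*49 + 20 = 2205 + 20 = 2225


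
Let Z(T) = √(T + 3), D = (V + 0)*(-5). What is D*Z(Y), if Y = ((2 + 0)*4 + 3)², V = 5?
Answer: -50*√31 ≈ -278.39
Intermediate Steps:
D = -25 (D = (5 + 0)*(-5) = 5*(-5) = -25)
Y = 121 (Y = (2*4 + 3)² = (8 + 3)² = 11² = 121)
Z(T) = √(3 + T)
D*Z(Y) = -25*√(3 + 121) = -50*√31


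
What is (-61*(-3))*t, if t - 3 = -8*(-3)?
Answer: 4941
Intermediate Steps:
t = 27 (t = 3 - 8*(-3) = 3 + 24 = 27)
(-61*(-3))*t = -61*(-3)*27 = 183*27 = 4941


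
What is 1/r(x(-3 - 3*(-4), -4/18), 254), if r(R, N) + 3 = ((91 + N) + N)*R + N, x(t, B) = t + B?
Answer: 9/49580 ≈ 0.00018152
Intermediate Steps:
x(t, B) = B + t
r(R, N) = -3 + N + R*(91 + 2*N) (r(R, N) = -3 + (((91 + N) + N)*R + N) = -3 + ((91 + 2*N)*R + N) = -3 + (R*(91 + 2*N) + N) = -3 + (N + R*(91 + 2*N)) = -3 + N + R*(91 + 2*N))
1/r(x(-3 - 3*(-4), -4/18), 254) = 1/(-3 + 254 + 91*(-4/18 + (-3 - 3*(-4))) + 2*254*(-4/18 + (-3 - 3*(-4)))) = 1/(-3 + 254 + 91*(-4*1/18 + (-3 + 12)) + 2*254*(-4*1/18 + (-3 + 12))) = 1/(-3 + 254 + 91*(-2/9 + 9) + 2*254*(-2/9 + 9)) = 1/(-3 + 254 + 91*(79/9) + 2*254*(79/9)) = 1/(-3 + 254 + 7189/9 + 40132/9) = 1/(49580/9) = 9/49580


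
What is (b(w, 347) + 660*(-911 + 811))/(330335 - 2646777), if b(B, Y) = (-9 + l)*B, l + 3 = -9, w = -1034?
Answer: 22143/1158221 ≈ 0.019118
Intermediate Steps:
l = -12 (l = -3 - 9 = -12)
b(B, Y) = -21*B (b(B, Y) = (-9 - 12)*B = -21*B)
(b(w, 347) + 660*(-911 + 811))/(330335 - 2646777) = (-21*(-1034) + 660*(-911 + 811))/(330335 - 2646777) = (21714 + 660*(-100))/(-2316442) = (21714 - 66000)*(-1/2316442) = -44286*(-1/2316442) = 22143/1158221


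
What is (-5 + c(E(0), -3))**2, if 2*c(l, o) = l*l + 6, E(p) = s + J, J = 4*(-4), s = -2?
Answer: 25600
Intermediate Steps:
J = -16
E(p) = -18 (E(p) = -2 - 16 = -18)
c(l, o) = 3 + l**2/2 (c(l, o) = (l*l + 6)/2 = (l**2 + 6)/2 = (6 + l**2)/2 = 3 + l**2/2)
(-5 + c(E(0), -3))**2 = (-5 + (3 + (1/2)*(-18)**2))**2 = (-5 + (3 + (1/2)*324))**2 = (-5 + (3 + 162))**2 = (-5 + 165)**2 = 160**2 = 25600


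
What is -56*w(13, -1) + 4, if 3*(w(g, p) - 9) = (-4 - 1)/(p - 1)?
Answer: -1640/3 ≈ -546.67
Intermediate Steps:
w(g, p) = 9 - 5/(3*(-1 + p)) (w(g, p) = 9 + ((-4 - 1)/(p - 1))/3 = 9 + (-5/(-1 + p))/3 = 9 - 5/(3*(-1 + p)))
-56*w(13, -1) + 4 = -56*(-32 + 27*(-1))/(3*(-1 - 1)) + 4 = -56*(-32 - 27)/(3*(-2)) + 4 = -56*(-1)*(-59)/(3*2) + 4 = -56*59/6 + 4 = -1652/3 + 4 = -1640/3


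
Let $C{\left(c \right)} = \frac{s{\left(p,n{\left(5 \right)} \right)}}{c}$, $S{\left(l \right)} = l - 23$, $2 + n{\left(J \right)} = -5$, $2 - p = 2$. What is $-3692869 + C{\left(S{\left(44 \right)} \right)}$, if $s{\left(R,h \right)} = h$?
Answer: $- \frac{11078608}{3} \approx -3.6929 \cdot 10^{6}$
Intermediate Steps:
$p = 0$ ($p = 2 - 2 = 0$)
$n{\left(J \right)} = -7$ ($n{\left(J \right)} = -2 - 5 = -7$)
$S{\left(l \right)} = -23 + l$ ($S{\left(l \right)} = l - 23 = -23 + l$)
$C{\left(c \right)} = - \frac{7}{c}$
$-3692869 + C{\left(S{\left(44 \right)} \right)} = -3692869 - \frac{7}{-23 + 44} = -3692869 - \frac{7}{21} = -3692869 - \frac{1}{3} = - \frac{11078608}{3}$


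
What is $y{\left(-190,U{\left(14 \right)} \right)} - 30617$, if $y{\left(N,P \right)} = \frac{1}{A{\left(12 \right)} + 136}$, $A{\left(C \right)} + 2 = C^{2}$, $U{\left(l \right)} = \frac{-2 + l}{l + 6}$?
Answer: $- \frac{8511525}{278} \approx -30617.0$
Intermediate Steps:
$U{\left(l \right)} = \frac{-2 + l}{6 + l}$
$A{\left(C \right)} = -2 + C^{2}$
$y{\left(N,P \right)} = \frac{1}{278}$ ($y{\left(N,P \right)} = \frac{1}{\left(-2 + 12^{2}\right) + 136} = \frac{1}{\left(-2 + 144\right) + 136} = \frac{1}{142 + 136} = \frac{1}{278}$)
$y{\left(-190,U{\left(14 \right)} \right)} - 30617 = \frac{1}{278} - 30617 = - \frac{8511525}{278}$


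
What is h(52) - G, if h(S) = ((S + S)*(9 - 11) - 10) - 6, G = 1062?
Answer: -1286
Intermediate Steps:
h(S) = -16 - 4*S (h(S) = ((2*S)*(-2) - 10) - 6 = (-4*S - 10) - 6 = (-10 - 4*S) - 6 = -16 - 4*S)
h(52) - G = (-16 - 4*52) - 1*1062 = (-16 - 208) - 1062 = -224 - 1062 = -1286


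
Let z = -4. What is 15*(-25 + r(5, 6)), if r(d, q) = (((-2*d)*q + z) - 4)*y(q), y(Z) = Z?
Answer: -6495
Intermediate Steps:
r(d, q) = q*(-8 - 2*d*q) (r(d, q) = (((-2*d)*q - 4) - 4)*q = ((-2*d*q - 4) - 4)*q = ((-4 - 2*d*q) - 4)*q = (-8 - 2*d*q)*q = q*(-8 - 2*d*q))
15*(-25 + r(5, 6)) = 15*(-25 - 2*6*(4 + 5*6)) = 15*(-25 - 2*6*(4 + 30)) = 15*(-25 - 2*6*34) = 15*(-25 - 408) = 15*(-433) = -6495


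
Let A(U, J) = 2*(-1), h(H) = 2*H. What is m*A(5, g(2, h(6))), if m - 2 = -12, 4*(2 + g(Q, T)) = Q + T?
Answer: 20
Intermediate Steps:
g(Q, T) = -2 + Q/4 + T/4 (g(Q, T) = -2 + (Q + T)/4 = -2 + (Q/4 + T/4) = -2 + Q/4 + T/4)
A(U, J) = -2
m = -10 (m = 2 - 12 = -10)
m*A(5, g(2, h(6))) = -10*(-2) = 20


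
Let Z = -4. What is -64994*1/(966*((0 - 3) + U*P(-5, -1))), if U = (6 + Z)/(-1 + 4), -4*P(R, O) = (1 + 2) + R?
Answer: 32497/1288 ≈ 25.231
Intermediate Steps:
P(R, O) = -3/4 - R/4 (P(R, O) = -((1 + 2) + R)/4 = -(3 + R)/4 = -3/4 - R/4)
U = 2/3 (U = (6 - 4)/(-1 + 4) = 2/3 ≈ 0.66667)
-64994*1/(966*((0 - 3) + U*P(-5, -1))) = -64994*1/(966*((0 - 3) + 2*(-3/4 - 1/4*(-5))/3)) = -64994*1/(966*(-3 + 2*(-3/4 + 5/4)/3)) = -64994*1/(966*(-3 + (2/3)*(1/2))) = -64994*1/(966*(-3 + 1/3)) = -64994/((-(-966)*(-8)/3)) = -64994/((-23*112)) = -64994/(-2576) = -64994*(-1/2576) = 32497/1288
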